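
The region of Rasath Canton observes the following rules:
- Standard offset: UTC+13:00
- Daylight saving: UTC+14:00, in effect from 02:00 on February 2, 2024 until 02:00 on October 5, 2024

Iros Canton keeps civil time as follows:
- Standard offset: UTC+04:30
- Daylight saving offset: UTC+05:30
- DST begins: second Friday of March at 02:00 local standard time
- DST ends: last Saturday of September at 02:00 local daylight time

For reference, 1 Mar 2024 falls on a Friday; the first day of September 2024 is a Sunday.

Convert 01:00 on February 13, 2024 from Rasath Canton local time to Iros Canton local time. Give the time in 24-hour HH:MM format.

February 13, 2024 falls between 2 February and 5 October, so daylight saving is in effect and Rasath Canton is at UTC+14:00.
01:00 Rasath Canton − 14h = 11:00 UTC (rolling into the previous day, 12 February 2024).
1 March 2024 is a Friday, so the first Friday is March 1 and the second is March 8.
1 September 2024 is a Sunday, so Saturdays fall on 7, 14, 21, 28; the last is September 28.
At the standard offset (UTC+04:30), 11:00 UTC + 4h30m = 15:30 Iros Canton standard time.
The standard-time date in Iros Canton, February 12, 2024, is outside the daylight-saving period (8 March – 28 September), so Iros Canton is on standard time, UTC+04:30.
11:00 UTC + 4h30m = 15:30 Iros Canton.

15:30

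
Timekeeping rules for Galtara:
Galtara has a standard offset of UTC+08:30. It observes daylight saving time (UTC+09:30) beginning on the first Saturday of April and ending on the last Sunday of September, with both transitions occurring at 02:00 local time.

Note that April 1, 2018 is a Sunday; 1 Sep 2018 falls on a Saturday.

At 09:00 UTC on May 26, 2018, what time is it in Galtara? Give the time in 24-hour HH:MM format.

18:30

1 April 2018 is a Sunday, so the first Saturday is April 7.
1 September 2018 is a Saturday, so Sundays fall on 2, 9, 16, 23, 30; the last is September 30.
At the standard offset (UTC+08:30), 09:00 UTC + 8h30m = 17:30 Galtara standard time.
Daylight saving runs 7 April – 30 September; the standard-time date in Galtara, May 26, 2018, is inside that window, so Galtara is at UTC+09:30.
09:00 UTC + 9h30m = 18:30 local.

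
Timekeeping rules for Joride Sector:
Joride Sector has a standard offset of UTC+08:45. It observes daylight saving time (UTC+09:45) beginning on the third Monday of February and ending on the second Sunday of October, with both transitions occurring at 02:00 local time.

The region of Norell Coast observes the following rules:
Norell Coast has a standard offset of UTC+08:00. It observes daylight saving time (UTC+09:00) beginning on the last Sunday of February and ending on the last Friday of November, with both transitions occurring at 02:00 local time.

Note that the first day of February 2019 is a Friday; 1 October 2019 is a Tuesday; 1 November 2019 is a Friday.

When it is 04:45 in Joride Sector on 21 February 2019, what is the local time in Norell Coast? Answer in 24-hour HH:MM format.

1 February 2019 is a Friday, so the first Monday is February 4 and the third is February 18.
1 October 2019 is a Tuesday, so the first Sunday is October 6 and the second is October 13.
Daylight saving runs 18 February – 13 October; 21 February 2019 is inside that window, so Joride Sector is at UTC+09:45.
04:45 Joride Sector − 9h45m = 19:00 UTC (rolling into the previous day, 20 February 2019).
1 February 2019 is a Friday, so Sundays fall on 3, 10, 17, 24; the last is February 24.
1 November 2019 is a Friday, so Fridays fall on 1, 8, 15, 22, 29; the last is November 29.
At the standard offset (UTC+08:00), 19:00 UTC + 8h = 03:00 Norell Coast standard time (rolling into the next day, 21 February 2019).
The standard-time date in Norell Coast, 21 February 2019, is outside the daylight-saving period (24 February – 29 November), so Norell Coast is on standard time, UTC+08:00.
19:00 UTC + 8h = 03:00 Norell Coast (rolling into the next day, 21 February 2019).

03:00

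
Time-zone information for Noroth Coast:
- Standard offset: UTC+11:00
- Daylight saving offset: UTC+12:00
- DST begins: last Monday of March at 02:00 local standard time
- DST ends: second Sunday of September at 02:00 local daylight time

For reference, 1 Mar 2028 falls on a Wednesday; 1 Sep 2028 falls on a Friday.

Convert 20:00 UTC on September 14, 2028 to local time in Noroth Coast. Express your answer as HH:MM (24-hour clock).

1 March 2028 is a Wednesday, so Mondays fall on 6, 13, 20, 27; the last is March 27.
1 September 2028 is a Friday, so the first Sunday is September 3 and the second is September 10.
At the standard offset (UTC+11:00), 20:00 UTC + 11h = 07:00 Noroth Coast standard time (rolling into the next day, 15 September 2028).
Daylight saving runs 27 March – 10 September; the standard-time date in Noroth Coast, September 15, 2028, is outside that window, so Noroth Coast is on standard time at UTC+11:00.
20:00 UTC + 11h = 07:00 local (rolling into the next day, 15 September 2028).

07:00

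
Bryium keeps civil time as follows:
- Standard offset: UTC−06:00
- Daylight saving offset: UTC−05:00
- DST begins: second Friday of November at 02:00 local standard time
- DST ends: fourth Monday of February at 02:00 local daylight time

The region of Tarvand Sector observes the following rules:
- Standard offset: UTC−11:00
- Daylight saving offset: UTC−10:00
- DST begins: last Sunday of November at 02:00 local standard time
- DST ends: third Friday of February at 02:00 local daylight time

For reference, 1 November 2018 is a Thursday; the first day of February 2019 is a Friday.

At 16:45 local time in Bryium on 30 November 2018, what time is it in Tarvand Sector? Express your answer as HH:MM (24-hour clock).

11:45

1 November 2018 is a Thursday, so the first Friday is November 2 and the second is November 9.
1 February 2019 is a Friday, so the first Monday is February 4 and the fourth is February 25.
30 November 2018 lies within the daylight-saving period (9 November 2018 – 25 February 2019), so Bryium is on daylight time, UTC−05:00.
16:45 Bryium + 5h = 21:45 UTC.
1 November 2018 is a Thursday, so Sundays fall on 4, 11, 18, 25; the last is November 25.
1 February 2019 is a Friday, so the first Friday is February 1 and the third is February 15.
At the standard offset (UTC−11:00), 21:45 UTC − 11h = 10:45 Tarvand Sector standard time.
Daylight saving runs 25 November 2018 – 15 February 2019; the standard-time date in Tarvand Sector, 30 November 2018, is inside that window, so Tarvand Sector is at UTC−10:00.
21:45 UTC − 10h = 11:45 Tarvand Sector.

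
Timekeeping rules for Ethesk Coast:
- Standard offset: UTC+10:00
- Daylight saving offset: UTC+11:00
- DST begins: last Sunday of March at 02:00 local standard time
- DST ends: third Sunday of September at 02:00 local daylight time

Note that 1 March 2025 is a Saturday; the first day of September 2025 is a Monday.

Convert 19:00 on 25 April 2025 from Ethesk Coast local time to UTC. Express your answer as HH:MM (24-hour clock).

1 March 2025 is a Saturday, so Sundays fall on 2, 9, 16, 23, 30; the last is March 30.
1 September 2025 is a Monday, so the first Sunday is September 7 and the third is September 21.
Daylight saving runs 30 March – 21 September; 25 April 2025 is inside that window, so Ethesk Coast is at UTC+11:00.
19:00 local − 11h = 08:00 UTC.

08:00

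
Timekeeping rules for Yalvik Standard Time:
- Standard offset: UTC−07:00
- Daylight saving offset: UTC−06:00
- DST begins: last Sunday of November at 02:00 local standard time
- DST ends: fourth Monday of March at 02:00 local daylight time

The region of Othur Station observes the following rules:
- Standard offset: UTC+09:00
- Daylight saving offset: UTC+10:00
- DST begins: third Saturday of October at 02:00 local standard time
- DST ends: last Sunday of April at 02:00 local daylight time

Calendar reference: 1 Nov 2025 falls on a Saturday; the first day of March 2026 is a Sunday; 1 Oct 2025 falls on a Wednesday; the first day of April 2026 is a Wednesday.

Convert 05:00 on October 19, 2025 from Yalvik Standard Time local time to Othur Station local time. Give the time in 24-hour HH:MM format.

22:00

1 November 2025 is a Saturday, so Sundays fall on 2, 9, 16, 23, 30; the last is November 30.
1 March 2026 is a Sunday, so the first Monday is March 2 and the fourth is March 23.
October 19, 2025 is outside the daylight-saving period (30 November 2025 – 23 March 2026), so Yalvik Standard Time is on standard time, UTC−07:00.
05:00 Yalvik Standard Time + 7h = 12:00 UTC.
1 October 2025 is a Wednesday, so the first Saturday is October 4 and the third is October 18.
1 April 2026 is a Wednesday, so Sundays fall on 5, 12, 19, 26; the last is April 26.
At the standard offset (UTC+09:00), 12:00 UTC + 9h = 21:00 Othur Station standard time.
The standard-time date in Othur Station, October 19, 2025, falls between 18 October 2025 and 26 April 2026, so daylight saving is in effect and Othur Station is at UTC+10:00.
12:00 UTC + 10h = 22:00 Othur Station.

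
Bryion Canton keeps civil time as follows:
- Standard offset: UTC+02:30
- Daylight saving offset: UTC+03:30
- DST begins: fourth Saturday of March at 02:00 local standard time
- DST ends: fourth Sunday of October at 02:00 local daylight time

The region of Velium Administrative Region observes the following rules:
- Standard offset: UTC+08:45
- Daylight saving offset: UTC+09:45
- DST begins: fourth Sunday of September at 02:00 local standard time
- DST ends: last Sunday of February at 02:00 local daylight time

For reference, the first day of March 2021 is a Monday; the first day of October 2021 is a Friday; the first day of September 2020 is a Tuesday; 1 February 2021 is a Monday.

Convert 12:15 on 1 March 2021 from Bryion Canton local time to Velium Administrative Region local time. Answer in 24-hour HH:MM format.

1 March 2021 is a Monday, so the first Saturday is March 6 and the fourth is March 27.
1 October 2021 is a Friday, so the first Sunday is October 3 and the fourth is October 24.
Daylight saving runs 27 March – 24 October; 1 March 2021 is outside that window, so Bryion Canton is on standard time at UTC+02:30.
12:15 Bryion Canton − 2h30m = 09:45 UTC.
1 September 2020 is a Tuesday, so the first Sunday is September 6 and the fourth is September 27.
1 February 2021 is a Monday, so Sundays fall on 7, 14, 21, 28; the last is February 28.
At the standard offset (UTC+08:45), 09:45 UTC + 8h45m = 18:30 Velium Administrative Region standard time.
The standard-time date in Velium Administrative Region, 1 March 2021, does not fall between 27 September 2020 and 28 February 2021, so daylight saving is not in effect and Velium Administrative Region is at UTC+08:45.
09:45 UTC + 8h45m = 18:30 Velium Administrative Region.

18:30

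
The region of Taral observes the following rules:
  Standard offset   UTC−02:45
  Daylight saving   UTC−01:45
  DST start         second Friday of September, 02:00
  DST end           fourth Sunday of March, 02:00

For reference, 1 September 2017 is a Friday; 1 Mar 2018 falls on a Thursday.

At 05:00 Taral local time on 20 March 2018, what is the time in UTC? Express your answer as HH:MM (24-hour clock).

1 September 2017 is a Friday, so the first Friday is September 1 and the second is September 8.
1 March 2018 is a Thursday, so the first Sunday is March 4 and the fourth is March 25.
20 March 2018 lies within the daylight-saving period (8 September 2017 – 25 March 2018), so Taral is on daylight time, UTC−01:45.
05:00 local + 1h45m = 06:45 UTC.

06:45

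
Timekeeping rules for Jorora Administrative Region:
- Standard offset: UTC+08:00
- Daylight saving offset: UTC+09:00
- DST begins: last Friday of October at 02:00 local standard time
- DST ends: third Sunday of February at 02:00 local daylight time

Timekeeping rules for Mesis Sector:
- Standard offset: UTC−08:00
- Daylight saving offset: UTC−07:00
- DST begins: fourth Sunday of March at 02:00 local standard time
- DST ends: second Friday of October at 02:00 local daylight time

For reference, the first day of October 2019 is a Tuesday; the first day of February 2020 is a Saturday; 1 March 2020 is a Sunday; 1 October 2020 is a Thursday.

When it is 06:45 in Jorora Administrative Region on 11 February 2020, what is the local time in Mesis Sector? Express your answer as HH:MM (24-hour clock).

13:45

1 October 2019 is a Tuesday, so Fridays fall on 4, 11, 18, 25; the last is October 25.
1 February 2020 is a Saturday, so the first Sunday is February 2 and the third is February 16.
Daylight saving runs 25 October 2019 – 16 February 2020; 11 February 2020 is inside that window, so Jorora Administrative Region is at UTC+09:00.
06:45 Jorora Administrative Region − 9h = 21:45 UTC (rolling into the previous day, 10 February 2020).
1 March 2020 is a Sunday, so the first Sunday is March 1 and the fourth is March 22.
1 October 2020 is a Thursday, so the first Friday is October 2 and the second is October 9.
At the standard offset (UTC−08:00), 21:45 UTC − 8h = 13:45 Mesis Sector standard time.
Daylight saving runs 22 March – 9 October; the standard-time date in Mesis Sector, 10 February 2020, is outside that window, so Mesis Sector is on standard time at UTC−08:00.
21:45 UTC − 8h = 13:45 Mesis Sector.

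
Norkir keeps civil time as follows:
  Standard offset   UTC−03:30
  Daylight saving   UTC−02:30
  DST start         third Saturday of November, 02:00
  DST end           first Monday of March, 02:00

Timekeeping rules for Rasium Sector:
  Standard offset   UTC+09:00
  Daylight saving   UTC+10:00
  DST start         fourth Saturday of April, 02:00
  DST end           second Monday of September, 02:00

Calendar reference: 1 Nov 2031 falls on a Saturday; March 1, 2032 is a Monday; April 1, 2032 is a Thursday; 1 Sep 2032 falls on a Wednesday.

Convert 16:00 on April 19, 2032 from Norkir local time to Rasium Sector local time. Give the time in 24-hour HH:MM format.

04:30

1 November 2031 is a Saturday, so the first Saturday is November 1 and the third is November 15.
1 March 2032 is a Monday, so the first Monday is March 1.
April 19, 2032 does not fall between 15 November 2031 and 1 March 2032, so daylight saving is not in effect and Norkir is at UTC−03:30.
16:00 Norkir + 3h30m = 19:30 UTC.
1 April 2032 is a Thursday, so the first Saturday is April 3 and the fourth is April 24.
1 September 2032 is a Wednesday, so the first Monday is September 6 and the second is September 13.
At the standard offset (UTC+09:00), 19:30 UTC + 9h = 04:30 Rasium Sector standard time (rolling into the next day, 20 April 2032).
The standard-time date in Rasium Sector, April 20, 2032, is outside the daylight-saving period (24 April – 13 September), so Rasium Sector is on standard time, UTC+09:00.
19:30 UTC + 9h = 04:30 Rasium Sector (rolling into the next day, 20 April 2032).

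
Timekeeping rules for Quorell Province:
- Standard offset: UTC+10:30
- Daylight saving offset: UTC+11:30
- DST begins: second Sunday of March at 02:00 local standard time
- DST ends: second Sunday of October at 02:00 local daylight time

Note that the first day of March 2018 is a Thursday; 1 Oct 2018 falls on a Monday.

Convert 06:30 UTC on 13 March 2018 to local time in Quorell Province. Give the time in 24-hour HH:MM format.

1 March 2018 is a Thursday, so the first Sunday is March 4 and the second is March 11.
1 October 2018 is a Monday, so the first Sunday is October 7 and the second is October 14.
At the standard offset (UTC+10:30), 06:30 UTC + 10h30m = 17:00 Quorell Province standard time.
The standard-time date in Quorell Province, 13 March 2018, falls between 11 March and 14 October, so daylight saving is in effect and Quorell Province is at UTC+11:30.
06:30 UTC + 11h30m = 18:00 local.

18:00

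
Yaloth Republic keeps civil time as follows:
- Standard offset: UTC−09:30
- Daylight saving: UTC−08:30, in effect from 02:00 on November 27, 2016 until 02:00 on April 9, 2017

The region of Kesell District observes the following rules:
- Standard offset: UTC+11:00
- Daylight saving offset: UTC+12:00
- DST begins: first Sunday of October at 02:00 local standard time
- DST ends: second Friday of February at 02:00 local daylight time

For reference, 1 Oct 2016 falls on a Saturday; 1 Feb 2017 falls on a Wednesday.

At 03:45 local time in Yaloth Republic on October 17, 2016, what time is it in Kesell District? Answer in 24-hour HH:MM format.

October 17, 2016 does not fall between 27 November 2016 and 9 April 2017, so daylight saving is not in effect and Yaloth Republic is at UTC−09:30.
03:45 Yaloth Republic + 9h30m = 13:15 UTC.
1 October 2016 is a Saturday, so the first Sunday is October 2.
1 February 2017 is a Wednesday, so the first Friday is February 3 and the second is February 10.
At the standard offset (UTC+11:00), 13:15 UTC + 11h = 00:15 Kesell District standard time (rolling into the next day, 18 October 2016).
The standard-time date in Kesell District, October 18, 2016, lies within the daylight-saving period (2 October 2016 – 10 February 2017), so Kesell District is on daylight time, UTC+12:00.
13:15 UTC + 12h = 01:15 Kesell District (rolling into the next day, 18 October 2016).

01:15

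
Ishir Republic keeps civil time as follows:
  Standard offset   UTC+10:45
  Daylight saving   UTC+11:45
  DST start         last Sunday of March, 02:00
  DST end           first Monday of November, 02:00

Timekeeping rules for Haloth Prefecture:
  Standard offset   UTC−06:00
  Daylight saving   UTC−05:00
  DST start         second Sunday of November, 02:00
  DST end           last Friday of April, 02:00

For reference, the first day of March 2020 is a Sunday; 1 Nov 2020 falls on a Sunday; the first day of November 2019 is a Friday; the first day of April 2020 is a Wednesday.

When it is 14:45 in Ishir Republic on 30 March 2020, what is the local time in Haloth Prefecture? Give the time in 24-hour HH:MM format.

22:00

1 March 2020 is a Sunday, so Sundays fall on 1, 8, 15, 22, 29; the last is March 29.
1 November 2020 is a Sunday, so the first Monday is November 2.
30 March 2020 falls between 29 March and 2 November, so daylight saving is in effect and Ishir Republic is at UTC+11:45.
14:45 Ishir Republic − 11h45m = 03:00 UTC.
1 November 2019 is a Friday, so the first Sunday is November 3 and the second is November 10.
1 April 2020 is a Wednesday, so Fridays fall on 3, 10, 17, 24; the last is April 24.
At the standard offset (UTC−06:00), 03:00 UTC − 6h = 21:00 Haloth Prefecture standard time (rolling into the previous day, 29 March 2020).
Daylight saving runs 10 November 2019 – 24 April 2020; the standard-time date in Haloth Prefecture, 29 March 2020, is inside that window, so Haloth Prefecture is at UTC−05:00.
03:00 UTC − 5h = 22:00 Haloth Prefecture (rolling into the previous day, 29 March 2020).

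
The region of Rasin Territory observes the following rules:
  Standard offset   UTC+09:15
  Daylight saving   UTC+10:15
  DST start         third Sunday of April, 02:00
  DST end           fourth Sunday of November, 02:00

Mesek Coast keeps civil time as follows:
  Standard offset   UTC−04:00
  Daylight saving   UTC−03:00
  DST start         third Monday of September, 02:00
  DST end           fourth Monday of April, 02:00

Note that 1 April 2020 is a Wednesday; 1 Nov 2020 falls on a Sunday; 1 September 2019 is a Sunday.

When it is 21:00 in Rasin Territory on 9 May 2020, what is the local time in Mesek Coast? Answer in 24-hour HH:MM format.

06:45

1 April 2020 is a Wednesday, so the first Sunday is April 5 and the third is April 19.
1 November 2020 is a Sunday, so the first Sunday is November 1 and the fourth is November 22.
9 May 2020 lies within the daylight-saving period (19 April – 22 November), so Rasin Territory is on daylight time, UTC+10:15.
21:00 Rasin Territory − 10h15m = 10:45 UTC.
1 September 2019 is a Sunday, so the first Monday is September 2 and the third is September 16.
1 April 2020 is a Wednesday, so the first Monday is April 6 and the fourth is April 27.
At the standard offset (UTC−04:00), 10:45 UTC − 4h = 06:45 Mesek Coast standard time.
The standard-time date in Mesek Coast, 9 May 2020, is outside the daylight-saving period (16 September 2019 – 27 April 2020), so Mesek Coast is on standard time, UTC−04:00.
10:45 UTC − 4h = 06:45 Mesek Coast.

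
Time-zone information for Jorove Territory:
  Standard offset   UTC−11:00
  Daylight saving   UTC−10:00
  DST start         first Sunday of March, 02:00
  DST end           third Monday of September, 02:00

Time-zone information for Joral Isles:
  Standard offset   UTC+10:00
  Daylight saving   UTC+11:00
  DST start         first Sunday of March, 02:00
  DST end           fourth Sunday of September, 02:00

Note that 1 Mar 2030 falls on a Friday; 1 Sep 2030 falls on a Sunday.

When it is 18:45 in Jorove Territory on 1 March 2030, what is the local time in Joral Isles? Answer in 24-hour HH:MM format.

1 March 2030 is a Friday, so the first Sunday is March 3.
1 September 2030 is a Sunday, so the first Monday is September 2 and the third is September 16.
1 March 2030 is outside the daylight-saving period (3 March – 16 September), so Jorove Territory is on standard time, UTC−11:00.
18:45 Jorove Territory + 11h = 05:45 UTC (rolling into the next day, 2 March 2030).
1 March 2030 is a Friday, so the first Sunday is March 3.
1 September 2030 is a Sunday, so the first Sunday is September 1 and the fourth is September 22.
At the standard offset (UTC+10:00), 05:45 UTC + 10h = 15:45 Joral Isles standard time.
The standard-time date in Joral Isles, 2 March 2030, does not fall between 3 March and 22 September, so daylight saving is not in effect and Joral Isles is at UTC+10:00.
05:45 UTC + 10h = 15:45 Joral Isles.

15:45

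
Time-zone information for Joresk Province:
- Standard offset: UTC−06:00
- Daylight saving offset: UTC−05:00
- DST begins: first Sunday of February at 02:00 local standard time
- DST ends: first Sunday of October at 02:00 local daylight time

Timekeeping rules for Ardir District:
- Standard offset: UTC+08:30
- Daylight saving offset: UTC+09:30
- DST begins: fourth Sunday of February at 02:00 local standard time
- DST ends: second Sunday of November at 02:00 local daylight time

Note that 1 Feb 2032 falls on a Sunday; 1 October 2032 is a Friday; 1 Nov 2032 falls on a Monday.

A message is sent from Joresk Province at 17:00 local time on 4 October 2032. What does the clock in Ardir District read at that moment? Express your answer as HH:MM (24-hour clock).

08:30

1 February 2032 is a Sunday, so the first Sunday is February 1.
1 October 2032 is a Friday, so the first Sunday is October 3.
4 October 2032 is outside the daylight-saving period (1 February – 3 October), so Joresk Province is on standard time, UTC−06:00.
17:00 Joresk Province + 6h = 23:00 UTC.
1 February 2032 is a Sunday, so the first Sunday is February 1 and the fourth is February 22.
1 November 2032 is a Monday, so the first Sunday is November 7 and the second is November 14.
At the standard offset (UTC+08:30), 23:00 UTC + 8h30m = 07:30 Ardir District standard time (rolling into the next day, 5 October 2032).
The standard-time date in Ardir District, 5 October 2032, falls between 22 February and 14 November, so daylight saving is in effect and Ardir District is at UTC+09:30.
23:00 UTC + 9h30m = 08:30 Ardir District (rolling into the next day, 5 October 2032).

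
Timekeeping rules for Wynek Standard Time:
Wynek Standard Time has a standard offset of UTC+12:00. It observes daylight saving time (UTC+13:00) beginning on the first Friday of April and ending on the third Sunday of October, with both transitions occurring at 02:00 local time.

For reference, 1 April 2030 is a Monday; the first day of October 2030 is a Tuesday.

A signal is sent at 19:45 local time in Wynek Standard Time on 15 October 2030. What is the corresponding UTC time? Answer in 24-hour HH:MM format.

06:45

1 April 2030 is a Monday, so the first Friday is April 5.
1 October 2030 is a Tuesday, so the first Sunday is October 6 and the third is October 20.
Daylight saving runs 5 April – 20 October; 15 October 2030 is inside that window, so Wynek Standard Time is at UTC+13:00.
19:45 local − 13h = 06:45 UTC.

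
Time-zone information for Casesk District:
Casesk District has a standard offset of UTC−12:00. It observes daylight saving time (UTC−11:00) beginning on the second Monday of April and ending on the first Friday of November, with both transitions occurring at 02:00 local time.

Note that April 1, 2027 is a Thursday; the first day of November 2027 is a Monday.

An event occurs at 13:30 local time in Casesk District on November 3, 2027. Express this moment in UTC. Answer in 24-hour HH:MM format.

00:30

1 April 2027 is a Thursday, so the first Monday is April 5 and the second is April 12.
1 November 2027 is a Monday, so the first Friday is November 5.
November 3, 2027 falls between 12 April and 5 November, so daylight saving is in effect and Casesk District is at UTC−11:00.
13:30 local + 11h = 00:30 UTC (rolling into the next day, 4 November 2027).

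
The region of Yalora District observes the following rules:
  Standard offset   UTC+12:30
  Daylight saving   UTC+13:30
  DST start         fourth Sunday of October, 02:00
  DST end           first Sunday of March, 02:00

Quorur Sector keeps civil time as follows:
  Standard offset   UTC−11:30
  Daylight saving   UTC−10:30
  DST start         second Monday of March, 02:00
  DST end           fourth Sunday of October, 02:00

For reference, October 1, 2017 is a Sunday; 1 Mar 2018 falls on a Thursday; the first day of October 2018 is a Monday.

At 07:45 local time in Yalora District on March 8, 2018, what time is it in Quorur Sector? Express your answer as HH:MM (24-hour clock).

07:45

1 October 2017 is a Sunday, so the first Sunday is October 1 and the fourth is October 22.
1 March 2018 is a Thursday, so the first Sunday is March 4.
March 8, 2018 is outside the daylight-saving period (22 October 2017 – 4 March 2018), so Yalora District is on standard time, UTC+12:30.
07:45 Yalora District − 12h30m = 19:15 UTC (rolling into the previous day, 7 March 2018).
1 March 2018 is a Thursday, so the first Monday is March 5 and the second is March 12.
1 October 2018 is a Monday, so the first Sunday is October 7 and the fourth is October 28.
At the standard offset (UTC−11:30), 19:15 UTC − 11h30m = 07:45 Quorur Sector standard time.
Daylight saving runs 12 March – 28 October; the standard-time date in Quorur Sector, March 7, 2018, is outside that window, so Quorur Sector is on standard time at UTC−11:30.
19:15 UTC − 11h30m = 07:45 Quorur Sector.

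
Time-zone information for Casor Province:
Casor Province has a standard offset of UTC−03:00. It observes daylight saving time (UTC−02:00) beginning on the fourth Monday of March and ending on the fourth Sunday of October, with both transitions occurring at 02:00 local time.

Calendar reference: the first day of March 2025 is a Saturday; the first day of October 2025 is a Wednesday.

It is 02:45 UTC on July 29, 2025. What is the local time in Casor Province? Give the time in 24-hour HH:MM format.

1 March 2025 is a Saturday, so the first Monday is March 3 and the fourth is March 24.
1 October 2025 is a Wednesday, so the first Sunday is October 5 and the fourth is October 26.
At the standard offset (UTC−03:00), 02:45 UTC − 3h = 23:45 Casor Province standard time (rolling into the previous day, 28 July 2025).
The standard-time date in Casor Province, July 28, 2025, lies within the daylight-saving period (24 March – 26 October), so Casor Province is on daylight time, UTC−02:00.
02:45 UTC − 2h = 00:45 local.

00:45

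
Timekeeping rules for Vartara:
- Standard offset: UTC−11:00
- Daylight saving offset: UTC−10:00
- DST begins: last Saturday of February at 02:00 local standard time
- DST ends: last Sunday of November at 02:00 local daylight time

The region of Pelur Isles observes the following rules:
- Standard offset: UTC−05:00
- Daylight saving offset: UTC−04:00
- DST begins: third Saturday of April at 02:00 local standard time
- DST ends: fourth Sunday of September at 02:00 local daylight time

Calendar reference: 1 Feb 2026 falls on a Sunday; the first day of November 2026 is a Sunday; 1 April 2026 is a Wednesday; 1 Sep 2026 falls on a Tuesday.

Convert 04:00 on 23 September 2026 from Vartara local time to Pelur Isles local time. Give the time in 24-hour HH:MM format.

10:00

1 February 2026 is a Sunday, so Saturdays fall on 7, 14, 21, 28; the last is February 28.
1 November 2026 is a Sunday, so Sundays fall on 1, 8, 15, 22, 29; the last is November 29.
23 September 2026 falls between 28 February and 29 November, so daylight saving is in effect and Vartara is at UTC−10:00.
04:00 Vartara + 10h = 14:00 UTC.
1 April 2026 is a Wednesday, so the first Saturday is April 4 and the third is April 18.
1 September 2026 is a Tuesday, so the first Sunday is September 6 and the fourth is September 27.
At the standard offset (UTC−05:00), 14:00 UTC − 5h = 09:00 Pelur Isles standard time.
The standard-time date in Pelur Isles, 23 September 2026, lies within the daylight-saving period (18 April – 27 September), so Pelur Isles is on daylight time, UTC−04:00.
14:00 UTC − 4h = 10:00 Pelur Isles.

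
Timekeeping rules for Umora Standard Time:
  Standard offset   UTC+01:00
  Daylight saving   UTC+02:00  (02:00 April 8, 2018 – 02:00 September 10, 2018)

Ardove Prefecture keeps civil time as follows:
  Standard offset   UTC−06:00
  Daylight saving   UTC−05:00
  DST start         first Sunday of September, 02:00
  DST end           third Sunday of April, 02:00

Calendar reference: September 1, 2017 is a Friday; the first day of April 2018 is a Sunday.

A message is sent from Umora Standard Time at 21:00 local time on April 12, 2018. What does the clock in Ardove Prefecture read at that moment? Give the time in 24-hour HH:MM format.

14:00

Daylight saving runs 8 April – 10 September; April 12, 2018 is inside that window, so Umora Standard Time is at UTC+02:00.
21:00 Umora Standard Time − 2h = 19:00 UTC.
1 September 2017 is a Friday, so the first Sunday is September 3.
1 April 2018 is a Sunday, so the first Sunday is April 1 and the third is April 15.
At the standard offset (UTC−06:00), 19:00 UTC − 6h = 13:00 Ardove Prefecture standard time.
Daylight saving runs 3 September 2017 – 15 April 2018; the standard-time date in Ardove Prefecture, April 12, 2018, is inside that window, so Ardove Prefecture is at UTC−05:00.
19:00 UTC − 5h = 14:00 Ardove Prefecture.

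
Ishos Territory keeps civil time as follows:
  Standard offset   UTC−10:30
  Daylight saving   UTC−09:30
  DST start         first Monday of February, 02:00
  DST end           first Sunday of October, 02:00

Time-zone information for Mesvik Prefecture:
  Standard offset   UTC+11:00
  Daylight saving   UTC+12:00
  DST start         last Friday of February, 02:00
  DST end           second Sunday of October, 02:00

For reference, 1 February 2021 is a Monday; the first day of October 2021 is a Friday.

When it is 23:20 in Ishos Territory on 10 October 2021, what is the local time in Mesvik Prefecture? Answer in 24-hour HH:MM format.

20:50

1 February 2021 is a Monday, so the first Monday is February 1.
1 October 2021 is a Friday, so the first Sunday is October 3.
10 October 2021 does not fall between 1 February and 3 October, so daylight saving is not in effect and Ishos Territory is at UTC−10:30.
23:20 Ishos Territory + 10h30m = 09:50 UTC (rolling into the next day, 11 October 2021).
1 February 2021 is a Monday, so Fridays fall on 5, 12, 19, 26; the last is February 26.
1 October 2021 is a Friday, so the first Sunday is October 3 and the second is October 10.
At the standard offset (UTC+11:00), 09:50 UTC + 11h = 20:50 Mesvik Prefecture standard time.
Daylight saving runs 26 February – 10 October; the standard-time date in Mesvik Prefecture, 11 October 2021, is outside that window, so Mesvik Prefecture is on standard time at UTC+11:00.
09:50 UTC + 11h = 20:50 Mesvik Prefecture.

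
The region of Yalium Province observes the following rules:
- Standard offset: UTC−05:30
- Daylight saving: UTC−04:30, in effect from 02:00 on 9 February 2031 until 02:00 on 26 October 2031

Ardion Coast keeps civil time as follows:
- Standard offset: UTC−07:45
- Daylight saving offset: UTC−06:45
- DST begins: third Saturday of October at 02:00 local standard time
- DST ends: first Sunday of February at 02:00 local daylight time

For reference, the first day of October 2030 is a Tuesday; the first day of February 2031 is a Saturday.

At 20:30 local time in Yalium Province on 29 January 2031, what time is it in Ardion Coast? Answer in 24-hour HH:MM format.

29 January 2031 does not fall between 9 February and 26 October, so daylight saving is not in effect and Yalium Province is at UTC−05:30.
20:30 Yalium Province + 5h30m = 02:00 UTC (rolling into the next day, 30 January 2031).
1 October 2030 is a Tuesday, so the first Saturday is October 5 and the third is October 19.
1 February 2031 is a Saturday, so the first Sunday is February 2.
At the standard offset (UTC−07:45), 02:00 UTC − 7h45m = 18:15 Ardion Coast standard time (rolling into the previous day, 29 January 2031).
Daylight saving runs 19 October 2030 – 2 February 2031; the standard-time date in Ardion Coast, 29 January 2031, is inside that window, so Ardion Coast is at UTC−06:45.
02:00 UTC − 6h45m = 19:15 Ardion Coast (rolling into the previous day, 29 January 2031).

19:15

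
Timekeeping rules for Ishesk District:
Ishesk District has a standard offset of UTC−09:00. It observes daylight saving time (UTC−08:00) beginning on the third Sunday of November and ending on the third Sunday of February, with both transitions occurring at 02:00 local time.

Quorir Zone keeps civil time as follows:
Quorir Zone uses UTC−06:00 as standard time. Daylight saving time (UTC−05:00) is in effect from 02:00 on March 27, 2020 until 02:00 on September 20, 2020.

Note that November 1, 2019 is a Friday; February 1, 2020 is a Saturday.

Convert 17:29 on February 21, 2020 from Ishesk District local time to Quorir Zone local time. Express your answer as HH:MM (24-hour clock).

1 November 2019 is a Friday, so the first Sunday is November 3 and the third is November 17.
1 February 2020 is a Saturday, so the first Sunday is February 2 and the third is February 16.
Daylight saving runs 17 November 2019 – 16 February 2020; February 21, 2020 is outside that window, so Ishesk District is on standard time at UTC−09:00.
17:29 Ishesk District + 9h = 02:29 UTC (rolling into the next day, 22 February 2020).
At the standard offset (UTC−06:00), 02:29 UTC − 6h = 20:29 Quorir Zone standard time (rolling into the previous day, 21 February 2020).
The standard-time date in Quorir Zone, February 21, 2020, is outside the daylight-saving period (27 March – 20 September), so Quorir Zone is on standard time, UTC−06:00.
02:29 UTC − 6h = 20:29 Quorir Zone (rolling into the previous day, 21 February 2020).

20:29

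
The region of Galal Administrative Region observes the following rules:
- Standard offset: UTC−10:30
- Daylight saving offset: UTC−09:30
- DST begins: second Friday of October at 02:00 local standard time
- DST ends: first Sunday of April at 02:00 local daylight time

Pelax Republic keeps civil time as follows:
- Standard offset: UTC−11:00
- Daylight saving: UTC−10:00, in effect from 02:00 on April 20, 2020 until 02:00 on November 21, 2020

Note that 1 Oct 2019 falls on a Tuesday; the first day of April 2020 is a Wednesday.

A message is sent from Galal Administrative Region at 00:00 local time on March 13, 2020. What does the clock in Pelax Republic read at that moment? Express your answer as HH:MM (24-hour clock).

1 October 2019 is a Tuesday, so the first Friday is October 4 and the second is October 11.
1 April 2020 is a Wednesday, so the first Sunday is April 5.
March 13, 2020 lies within the daylight-saving period (11 October 2019 – 5 April 2020), so Galal Administrative Region is on daylight time, UTC−09:30.
00:00 Galal Administrative Region + 9h30m = 09:30 UTC.
At the standard offset (UTC−11:00), 09:30 UTC − 11h = 22:30 Pelax Republic standard time (rolling into the previous day, 12 March 2020).
The standard-time date in Pelax Republic, March 12, 2020, is outside the daylight-saving period (20 April – 21 November), so Pelax Republic is on standard time, UTC−11:00.
09:30 UTC − 11h = 22:30 Pelax Republic (rolling into the previous day, 12 March 2020).

22:30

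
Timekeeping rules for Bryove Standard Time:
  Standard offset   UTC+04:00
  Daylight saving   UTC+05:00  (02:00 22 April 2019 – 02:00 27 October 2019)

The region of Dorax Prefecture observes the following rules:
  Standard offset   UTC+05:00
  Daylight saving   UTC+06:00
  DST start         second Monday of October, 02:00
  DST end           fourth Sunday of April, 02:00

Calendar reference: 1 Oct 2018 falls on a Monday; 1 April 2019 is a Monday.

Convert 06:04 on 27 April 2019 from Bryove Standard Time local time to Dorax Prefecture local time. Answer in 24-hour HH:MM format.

07:04

27 April 2019 falls between 22 April and 27 October, so daylight saving is in effect and Bryove Standard Time is at UTC+05:00.
06:04 Bryove Standard Time − 5h = 01:04 UTC.
1 October 2018 is a Monday, so the first Monday is October 1 and the second is October 8.
1 April 2019 is a Monday, so the first Sunday is April 7 and the fourth is April 28.
At the standard offset (UTC+05:00), 01:04 UTC + 5h = 06:04 Dorax Prefecture standard time.
The standard-time date in Dorax Prefecture, 27 April 2019, falls between 8 October 2018 and 28 April 2019, so daylight saving is in effect and Dorax Prefecture is at UTC+06:00.
01:04 UTC + 6h = 07:04 Dorax Prefecture.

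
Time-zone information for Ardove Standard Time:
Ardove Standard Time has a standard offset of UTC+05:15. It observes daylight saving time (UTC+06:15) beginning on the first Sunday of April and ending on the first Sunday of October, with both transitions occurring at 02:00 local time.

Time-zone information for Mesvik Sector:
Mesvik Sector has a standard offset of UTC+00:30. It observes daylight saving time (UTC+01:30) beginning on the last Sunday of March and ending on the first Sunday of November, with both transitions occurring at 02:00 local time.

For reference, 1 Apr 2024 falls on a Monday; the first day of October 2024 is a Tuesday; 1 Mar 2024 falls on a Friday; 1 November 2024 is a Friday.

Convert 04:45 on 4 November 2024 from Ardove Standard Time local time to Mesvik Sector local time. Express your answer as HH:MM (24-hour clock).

1 April 2024 is a Monday, so the first Sunday is April 7.
1 October 2024 is a Tuesday, so the first Sunday is October 6.
Daylight saving runs 7 April – 6 October; 4 November 2024 is outside that window, so Ardove Standard Time is on standard time at UTC+05:15.
04:45 Ardove Standard Time − 5h15m = 23:30 UTC (rolling into the previous day, 3 November 2024).
1 March 2024 is a Friday, so Sundays fall on 3, 10, 17, 24, 31; the last is March 31.
1 November 2024 is a Friday, so the first Sunday is November 3.
At the standard offset (UTC+00:30), 23:30 UTC + 0h30m = 00:00 Mesvik Sector standard time (rolling into the next day, 4 November 2024).
The standard-time date in Mesvik Sector, 4 November 2024, is outside the daylight-saving period (31 March – 3 November), so Mesvik Sector is on standard time, UTC+00:30.
23:30 UTC + 0h30m = 00:00 Mesvik Sector (rolling into the next day, 4 November 2024).

00:00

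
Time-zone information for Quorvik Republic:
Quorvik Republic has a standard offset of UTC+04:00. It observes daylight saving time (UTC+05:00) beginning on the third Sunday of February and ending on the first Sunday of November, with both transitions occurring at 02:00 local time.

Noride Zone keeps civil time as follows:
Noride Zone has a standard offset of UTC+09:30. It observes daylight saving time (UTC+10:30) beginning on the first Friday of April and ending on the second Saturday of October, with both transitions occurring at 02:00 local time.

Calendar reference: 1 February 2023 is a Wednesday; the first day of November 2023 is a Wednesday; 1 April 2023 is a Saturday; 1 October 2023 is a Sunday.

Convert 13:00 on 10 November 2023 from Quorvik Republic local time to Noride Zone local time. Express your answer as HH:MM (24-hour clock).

1 February 2023 is a Wednesday, so the first Sunday is February 5 and the third is February 19.
1 November 2023 is a Wednesday, so the first Sunday is November 5.
Daylight saving runs 19 February – 5 November; 10 November 2023 is outside that window, so Quorvik Republic is on standard time at UTC+04:00.
13:00 Quorvik Republic − 4h = 09:00 UTC.
1 April 2023 is a Saturday, so the first Friday is April 7.
1 October 2023 is a Sunday, so the first Saturday is October 7 and the second is October 14.
At the standard offset (UTC+09:30), 09:00 UTC + 9h30m = 18:30 Noride Zone standard time.
The standard-time date in Noride Zone, 10 November 2023, does not fall between 7 April and 14 October, so daylight saving is not in effect and Noride Zone is at UTC+09:30.
09:00 UTC + 9h30m = 18:30 Noride Zone.

18:30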